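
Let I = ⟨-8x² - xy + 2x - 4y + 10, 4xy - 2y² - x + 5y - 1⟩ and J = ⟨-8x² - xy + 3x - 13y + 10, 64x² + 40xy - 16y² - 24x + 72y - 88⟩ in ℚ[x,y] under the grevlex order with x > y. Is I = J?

Since reduced Gröbner bases are canonical representatives of ideals under a given ordering, it suffices to compute and compare them.
Buchberger on the first generating set:
f_1 = -8x² - xy + 2x - 4y + 10, LT = x².
f_2 = 4xy - 2y² - x + 5y - 1, LT = xy.

S(f_1,f_2): lcm = x²y. S = ⅝xy² + ¼x² - 3/2xy + ½y² + ¼x - 5/4y.
  leading term xy²: subtract (5/32y)·f_2 from ⅝xy² + ¼x² - 3/2xy + ½y² + ¼x - 5/4y → 5/16y³ + ¼x² - 43/32xy - 9/32y² + ¼x - 35/32y
  leading term y³: no divisor's leading term divides it; move 5/16y³ to the remainder.
  leading term x²: subtract (-1/32)·f_1 from ¼x² - 43/32xy - 9/32y² + ¼x - 35/32y → -11/8xy - 9/32y² + 5/16x - 39/32y + 5/16
  leading term xy: subtract (-11/32)·f_2 from -11/8xy - 9/32y² + 5/16x - 39/32y + 5/16 → -31/32y² - 1/32x + ½y - 1/32
  leading term y²: no divisor's leading term divides it; move -31/32y² to the remainder.
  leading term x: no divisor's leading term divides it; move -1/32x to the remainder.
  leading term y: no divisor's leading term divides it; move ½y to the remainder.
  leading term 1: no divisor's leading term divides it; move -1/32 to the remainder.
  remainder 5/16y³ - 31/32y² - 1/32x + ½y - 1/32 ≠ 0; add g_3 = 5/16y³ - 31/32y² - 1/32x + ½y - 1/32 to the basis.

S(f_1,g_3): leading monomials are coprime, so the S-polynomial reduces to 0 (Buchberger's first criterion).
S(f_2,g_3): lcm = xy³. S = -½y⁴ + 57/20xy² + 5/4y³ + 1/10x² - 8/5xy - ¼y² + 1/10x.
  leading term y⁴: subtract (-8/5y)·g_3 from -½y⁴ + 57/20xy² + 5/4y³ + 1/10x² - 8/5xy - ¼y² + 1/10x → 57/20xy² - 3/10y³ + 1/10x² - 33/20xy + 11/20y² + 1/10x - 1/20y
  leading term xy²: subtract (57/80y)·f_2 from 57/20xy² - 3/10y³ + 1/10x² - 33/20xy + 11/20y² + 1/10x - 1/20y → 9/8y³ + 1/10x² - 15/16xy - 241/80y² + 1/10x + 53/80y
  leading term y³: subtract (18/5)·g_3 from 9/8y³ + 1/10x² - 15/16xy - 241/80y² + 1/10x + 53/80y → 1/10x² - 15/16xy + 19/40y² + 17/80x - 91/80y + 9/80
  leading term x²: subtract (-1/80)·f_1 from 1/10x² - 15/16xy + 19/40y² + 17/80x - 91/80y + 9/80 → -19/20xy + 19/40y² + 19/80x - 19/16y + 19/80
  leading term xy: subtract (-19/80)·f_2 from -19/20xy + 19/40y² + 19/80x - 19/16y + 19/80 → 0
  remainder 0.

Every S-polynomial of the final basis reduces to 0, so we have a Gröbner basis.
Inter-reduce: drop elements whose leading term is divisible by another's, tail-reduce, and make monic.
Reduced Gröbner basis: {y³ - 31/10y² - 1/10x + 8/5y - 1/10, x² + 1/16y² - 7/32x + 11/32y - 39/32, xy - ½y² - ¼x + 5/4y - ¼}.

Buchberger on the second generating set:
h_1 = -8x² - xy + 3x - 13y + 10, LT = x².
h_2 = 64x² + 40xy - 16y² - 24x + 72y - 88, LT = x².

S(h_1,h_2): lcm = x². S = -½xy + ¼y² + ½y + ⅛.
  leading term xy: no divisor's leading term divides it; move -½xy to the remainder.
  leading term y²: no divisor's leading term divides it; move ¼y² to the remainder.
  leading term y: no divisor's leading term divides it; move ½y to the remainder.
  leading term 1: no divisor's leading term divides it; move ⅛ to the remainder.
  remainder -½xy + ¼y² + ½y + ⅛ ≠ 0; add k_3 = -½xy + ¼y² + ½y + ⅛ to the basis.

S(h_1,k_3): lcm = x²y. S = ⅝xy² + ⅝xy + 13/8y² + ¼x - 5/4y.
  leading term xy²: subtract (-5/4y)·k_3 from ⅝xy² + ⅝xy + 13/8y² + ¼x - 5/4y → 5/16y³ + ⅝xy + 9/4y² + ¼x - 35/32y
  leading term y³: no divisor's leading term divides it; move 5/16y³ to the remainder.
  leading term xy: subtract (-5/4)·k_3 from ⅝xy + 9/4y² + ¼x - 35/32y → 41/16y² + ¼x - 15/32y + 5/32
  leading term y²: no divisor's leading term divides it; move 41/16y² to the remainder.
  leading term x: no divisor's leading term divides it; move ¼x to the remainder.
  leading term y: no divisor's leading term divides it; move -15/32y to the remainder.
  leading term 1: no divisor's leading term divides it; move 5/32 to the remainder.
  remainder 5/16y³ + 41/16y² + ¼x - 15/32y + 5/32 ≠ 0; add k_4 = 5/16y³ + 41/16y² + ¼x - 15/32y + 5/32 to the basis.

S(h_2,k_3): lcm = x²y. S = 9/8xy² - ¼y³ + ⅝xy + 9/8y² + ¼x - 11/8y.
  leading term xy²: subtract (-9/4y)·k_3 from 9/8xy² - ¼y³ + ⅝xy + 9/8y² + ¼x - 11/8y → 5/16y³ + ⅝xy + 9/4y² + ¼x - 35/32y
  leading term y³: subtract (1)·k_4 from 5/16y³ + ⅝xy + 9/4y² + ¼x - 35/32y → ⅝xy - 5/16y² - ⅝y - 5/32
  leading term xy: subtract (-5/4)·k_3 from ⅝xy - 5/16y² - ⅝y - 5/32 → 0
  remainder 0.

S(h_1,k_4): leading monomials are coprime, so the S-polynomial reduces to 0 (Buchberger's first criterion).
S(h_2,k_4): leading monomials are coprime, so the S-polynomial reduces to 0 (Buchberger's first criterion).
S(k_3,k_4): lcm = xy³. S = -½y⁴ - 41/5xy² - y³ - ⅘x² + 3/2xy - ¼y² - ½x.
  leading term y⁴: subtract (-8/5y)·k_4 from -½y⁴ - 41/5xy² - y³ - ⅘x² + 3/2xy - ¼y² - ½x → -41/5xy² + 31/10y³ - ⅘x² + 19/10xy - y² - ½x + ¼y
  leading term xy²: subtract (82/5y)·k_3 from -41/5xy² + 31/10y³ - ⅘x² + 19/10xy - y² - ½x + ¼y → -y³ - ⅘x² + 19/10xy - 46/5y² - ½x - 9/5y
  leading term y³: subtract (-16/5)·k_4 from -y³ - ⅘x² + 19/10xy - 46/5y² - ½x - 9/5y → -⅘x² + 19/10xy - y² + 3/10x - 33/10y + ½
  leading term x²: subtract (1/10)·h_1 from -⅘x² + 19/10xy - y² + 3/10x - 33/10y + ½ → 2xy - y² - 2y - ½
  leading term xy: subtract (-4)·k_3 from 2xy - y² - 2y - ½ → 0
  remainder 0.

Every S-polynomial of the final basis reduces to 0, so we have a Gröbner basis.
Inter-reduce: drop elements whose leading term is divisible by another's, tail-reduce, and make monic.
Reduced Gröbner basis: {y³ + 41/5y² + ⅘x - 3/2y + ½, x² + 1/16y² - ⅜x + 7/4y - 39/32, xy - ½y² - y - ¼}.

The bases are distinct; the ideals are different.

No, the ideals differ.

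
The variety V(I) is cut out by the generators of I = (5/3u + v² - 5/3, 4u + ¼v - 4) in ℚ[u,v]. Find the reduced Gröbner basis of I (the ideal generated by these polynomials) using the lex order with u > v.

G = {u + 1/16v - 1, v² - 5/48v}

f_1 = 5/3u + v² - 5/3, LT = u.
f_2 = 4u + ¼v - 4, LT = u.

S(f_1,f_2): lcm = u. S = ⅗v² - 1/16v.
  reduce S modulo (f_1, f_2):
  remainder ⅗v² - 1/16v ≠ 0; add g_3 = ⅗v² - 1/16v to the basis.

The other S-polynomials (S(f_1,g_3), S(f_2,g_3)) all reduce to 0 modulo the current basis, so we have a Gröbner basis.
Inter-reduce: drop elements whose leading term is divisible by another's, tail-reduce, and make monic.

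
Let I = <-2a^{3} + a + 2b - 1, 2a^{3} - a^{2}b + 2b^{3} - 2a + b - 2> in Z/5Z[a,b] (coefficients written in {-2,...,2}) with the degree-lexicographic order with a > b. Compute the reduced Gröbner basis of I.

The reduced Gröbner basis is the canonical form of the ideal for this ordering.

f_1 = -2a^{3} + a + 2b - 1, LT = a^{3}.
f_2 = 2a^{3} - a^{2}b + 2b^{3} - 2a + b - 2, LT = a^{3}.

S(f_1,f_2): lcm = a^{3}. S = -2a^{2}b - b^{3} - 2a + b - 1.
  reduce S modulo (f_1, f_2):
  remainder -2a^{2}b - b^{3} - 2a + b - 1 ≠ 0; add g_3 = -2a^{2}b - b^{3} - 2a + b - 1 to the basis.

S(f_1,g_3): lcm = a^{3}b. S = 2ab^{3} - a^{2} - b^{2} + 2a - 2b.
  reduce S modulo (f_1, f_2, g_3):
  remainder 2ab^{3} - a^{2} - b^{2} + 2a - 2b ≠ 0; add g_4 = 2ab^{3} - a^{2} - b^{2} + 2a - 2b to the basis.

S(g_3,g_4): lcm = a^{2}b^{3}. S = -2b^{5} - 2a^{3} - ab^{2} + 2b^{3} - a^{2} + ab - 2b^{2}.
  reduce S modulo (f_1, f_2, g_3, g_4):
  remainder -2b^{5} - ab^{2} + 2b^{3} - a^{2} + ab - 2b^{2} - a - 2b + 1 ≠ 0; add g_5 = -2b^{5} - ab^{2} + 2b^{3} - a^{2} + ab - 2b^{2} - a - 2b + 1 to the basis.

The other S-polynomials (S(f_2,g_3), S(f_1,g_4), S(f_2,g_4), S(f_1,g_5), S(f_2,g_5), S(g_3,g_5), S(g_4,g_5)) all reduce to 0 modulo the current basis, so we have a Gröbner basis.
Inter-reduce: drop elements whose leading term is divisible by another's, tail-reduce, and make monic.

G = {b^{5} - 2ab^{2} - b^{3} - 2a^{2} + 2ab + b^{2} - 2a + b + 2, ab^{3} + 2a^{2} + 2b^{2} + a - b, a^{3} + 2a - b - 2, a^{2}b - 2b^{3} + a + 2b - 2}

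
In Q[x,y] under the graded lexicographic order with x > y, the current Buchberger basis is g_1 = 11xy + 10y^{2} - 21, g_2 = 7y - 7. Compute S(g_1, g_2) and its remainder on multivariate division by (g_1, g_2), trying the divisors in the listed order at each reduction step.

lcm(LM(g_1), LM(g_2)) = xy.
S = (lcm/LT(g_1))·g_1 − (lcm/LT(g_2))·g_2 = \tfrac{10}{11}y^{2} + x - \tfrac{21}{11}.
Reduce S modulo (g_1, g_2) in that order:
  leading term y^{2}: subtract (\tfrac{10}{77}y)·g_2 from \tfrac{10}{11}y^{2} + x - \tfrac{21}{11} → x + \tfrac{10}{11}y - \tfrac{21}{11}
  leading term x: no divisor's leading term divides it; move x to the remainder.
  leading term y: subtract (\tfrac{10}{77})·g_2 from \tfrac{10}{11}y - \tfrac{21}{11} → -1
  leading term 1: no divisor's leading term divides it; move -1 to the remainder.
The remainder x - 1 is nonzero, so it would be added as the next basis element.

S(g_1, g_2) = \tfrac{10}{11}y^{2} + x - \tfrac{21}{11}; remainder on division = x - 1.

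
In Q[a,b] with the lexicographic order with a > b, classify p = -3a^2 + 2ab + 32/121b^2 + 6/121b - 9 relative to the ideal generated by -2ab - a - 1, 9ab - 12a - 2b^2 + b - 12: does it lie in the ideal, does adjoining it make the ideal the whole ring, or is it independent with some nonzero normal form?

First compute the reduced Gröbner basis of I by Buchberger's algorithm.
f_1 = -2ab - a - 1, LT = ab.
f_2 = 9ab - 12a - 2b^2 + b - 12, LT = ab.

S(f_1,f_2): lcm = ab. S = 11/6a + 2/9b^2 - 1/9b + 11/6.
  leading term a: no divisor's leading term divides it; move 11/6a to the remainder.
  leading term b^2: no divisor's leading term divides it; move 2/9b^2 to the remainder.
  leading term b: no divisor's leading term divides it; move -1/9b to the remainder.
  leading term 1: no divisor's leading term divides it; move 11/6 to the remainder.
  remainder 11/6a + 2/9b^2 - 1/9b + 11/6 ≠ 0; add h_3 = 11/6a + 2/9b^2 - 1/9b + 11/6 to the basis.

S(f_1,h_3): lcm = ab. S = 1/2a - 4/33b^3 + 2/33b^2 - b + 1/2.
  leading term a: subtract (3/11)·h_3 from 1/2a - 4/33b^3 + 2/33b^2 - b + 1/2 → -4/33b^3 - 32/33b
  leading term b^3: no divisor's leading term divides it; move -4/33b^3 to the remainder.
  leading term b: no divisor's leading term divides it; move -32/33b to the remainder.
  remainder -4/33b^3 - 32/33b ≠ 0; add h_4 = -4/33b^3 - 32/33b to the basis.

The other S-polynomials (S(f_2,h_3), S(f_1,h_4), S(f_2,h_4), S(h_3,h_4)) all reduce to 0 modulo the current basis, so we have a Gröbner basis.
Inter-reduce: drop elements whose leading term is divisible by another's, tail-reduce, and make monic.
Reduced Gröbner basis: {a + 4/33b^2 - 2/33b + 1, b^3 + 8b}.
Label its elements g_1 = a + 4/33b^2 - 2/33b + 1, g_2 = b^3 + 8b.

Reduce p = -3a^2 + 2ab + 32/121b^2 + 6/121b - 9 modulo G:
  leading term a^2: subtract (-3a)·g_1 from -3a^2 + 2ab + 32/121b^2 + 6/121b - 9 → 4/11ab^2 + 20/11ab + 3a + 32/121b^2 + 6/121b - 9
  leading term ab^2: subtract (4/11b^2)·g_1 from 4/11ab^2 + 20/11ab + 3a + 32/121b^2 + 6/121b - 9 → 20/11ab + 3a - 16/363b^4 + 8/363b^3 - 12/121b^2 + 6/121b - 9
  leading term ab: subtract (20/11b)·g_1 from 20/11ab + 3a - 16/363b^4 + 8/363b^3 - 12/121b^2 + 6/121b - 9 → 3a - 16/363b^4 - 24/121b^3 + 4/363b^2 - 214/121b - 9
  leading term a: subtract (3)·g_1 from 3a - 16/363b^4 - 24/121b^3 + 4/363b^2 - 214/121b - 9 → -16/363b^4 - 24/121b^3 - 128/363b^2 - 192/121b - 12
  leading term b^4: subtract (-16/363b)·g_2 from -16/363b^4 - 24/121b^3 - 128/363b^2 - 192/121b - 12 → -24/121b^3 - 192/121b - 12
  leading term b^3: subtract (-24/121)·g_2 from -24/121b^3 - 192/121b - 12 → -12
  leading term 1: no divisor's leading term divides it; move -12 to the remainder.
  normal form = -12.
The normal form is nonzero, so p ∉ I. Since p minus its normal form lies in I, I + (p) = I + (r) where r = -12; decide whether this ideal is the whole ring.
Here r = -12 is a nonzero constant, hence a unit: 1 ∈ I + (p), the Gröbner basis of I + (p) is {1}, and the enlarged system has no common solution — adjoining p is inconsistent.

The remainder on division by a Gröbner basis is unique — it is the normal form.

Adjoining -3a^2 + 2ab + 32/121b^2 + 6/121b - 9 makes the ideal the whole ring: the system is inconsistent.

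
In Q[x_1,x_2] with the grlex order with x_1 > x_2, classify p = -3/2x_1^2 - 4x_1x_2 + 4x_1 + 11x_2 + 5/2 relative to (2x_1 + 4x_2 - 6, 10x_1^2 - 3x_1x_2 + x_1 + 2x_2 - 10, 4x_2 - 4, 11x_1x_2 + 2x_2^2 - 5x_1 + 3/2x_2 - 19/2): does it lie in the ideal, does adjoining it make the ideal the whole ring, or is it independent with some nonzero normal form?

First compute the reduced Gröbner basis of I by Buchberger's algorithm.
f_1 = 2x_1 + 4x_2 - 6, LT = x_1.
f_2 = 10x_1^2 - 3x_1x_2 + x_1 + 2x_2 - 10, LT = x_1^2.
f_3 = 4x_2 - 4, LT = x_2.
f_4 = 11x_1x_2 + 2x_2^2 - 5x_1 + 3/2x_2 - 19/2, LT = x_1x_2.

The S-polynomials (S(f_1,f_2), S(f_1,f_3), S(f_1,f_4), S(f_2,f_3), S(f_2,f_4), S(f_3,f_4)) all reduce to 0 modulo the current basis, so we have a Gröbner basis.
Inter-reduce: drop elements whose leading term is divisible by another's, tail-reduce, and make monic.
Reduced Gröbner basis: {x_1 - 1, x_2 - 1}.
Label its elements g_1 = x_1 - 1, g_2 = x_2 - 1.

Reduce p = -3/2x_1^2 - 4x_1x_2 + 4x_1 + 11x_2 + 5/2 modulo G:
  leading term x_1^2: subtract (-3/2x_1)·g_1 from -3/2x_1^2 - 4x_1x_2 + 4x_1 + 11x_2 + 5/2 → -4x_1x_2 + 5/2x_1 + 11x_2 + 5/2
  leading term x_1x_2: subtract (-4x_2)·g_1 from -4x_1x_2 + 5/2x_1 + 11x_2 + 5/2 → 5/2x_1 + 7x_2 + 5/2
  leading term x_1: subtract (5/2)·g_1 from 5/2x_1 + 7x_2 + 5/2 → 7x_2 + 5
  leading term x_2: subtract (7)·g_2 from 7x_2 + 5 → 12
  leading term 1: no divisor's leading term divides it; move 12 to the remainder.
  normal form = 12.
The normal form is nonzero, so p ∉ I. Since p minus its normal form lies in I, I + (p) = I + (r) where r = 12; decide whether this ideal is the whole ring.
Here r = 12 is a nonzero constant, hence a unit: 1 ∈ I + (p), the Gröbner basis of I + (p) is {1}, and the enlarged system has no common solution — adjoining p is inconsistent.

Adjoining -3/2x_1^2 - 4x_1x_2 + 4x_1 + 11x_2 + 5/2 makes the ideal the whole ring: the system is inconsistent.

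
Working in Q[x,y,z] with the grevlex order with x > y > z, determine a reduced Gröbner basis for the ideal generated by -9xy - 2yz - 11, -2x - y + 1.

G = {y^{2} - \tfrac{4}{9}yz - y - \tfrac{22}{9}, x + \tfrac{1}{2}y - \tfrac{1}{2}}

Buchberger's algorithm terminates because the ascending chain of leading-term ideals stabilizes.

f_1 = -9xy - 2yz - 11, LT = xy.
f_2 = -2x - y + 1, LT = x.

S(f_1,f_2): lcm = xy. S = -\tfrac{1}{2}y^{2} + \tfrac{2}{9}yz + \tfrac{1}{2}y + \tfrac{11}{9}.
  leading term y^{2}: no divisor's leading term divides it; move -\tfrac{1}{2}y^{2} to the remainder.
  leading term yz: no divisor's leading term divides it; move \tfrac{2}{9}yz to the remainder.
  leading term y: no divisor's leading term divides it; move \tfrac{1}{2}y to the remainder.
  leading term 1: no divisor's leading term divides it; move \tfrac{11}{9} to the remainder.
  remainder -\tfrac{1}{2}y^{2} + \tfrac{2}{9}yz + \tfrac{1}{2}y + \tfrac{11}{9} ≠ 0; add g_3 = -\tfrac{1}{2}y^{2} + \tfrac{2}{9}yz + \tfrac{1}{2}y + \tfrac{11}{9} to the basis.

The other S-polynomials (S(f_1,g_3), S(f_2,g_3)) all reduce to 0 modulo the current basis, so we have a Gröbner basis.
Inter-reduce: drop elements whose leading term is divisible by another's, tail-reduce, and make monic.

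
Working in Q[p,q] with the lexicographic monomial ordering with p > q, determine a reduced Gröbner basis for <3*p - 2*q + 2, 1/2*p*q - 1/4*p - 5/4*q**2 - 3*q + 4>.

f_1 = 3*p - 2*q + 2, LT = p.
f_2 = 1/2*p*q - 1/4*p - 5/4*q**2 - 3*q + 4, LT = p*q.

S(f_1,f_2): lcm = p*q. S = 1/2*p + 11/6*q**2 + 20/3*q - 8.
  leading term p: subtract (1/6)·f_1 from 1/2*p + 11/6*q**2 + 20/3*q - 8 → 11/6*q**2 + 7*q - 25/3
  leading term q**2: no divisor's leading term divides it; move 11/6*q**2 to the remainder.
  leading term q: no divisor's leading term divides it; move 7*q to the remainder.
  leading term 1: no divisor's leading term divides it; move -25/3 to the remainder.
  remainder 11/6*q**2 + 7*q - 25/3 ≠ 0; add g_3 = 11/6*q**2 + 7*q - 25/3 to the basis.

The other S-polynomials (S(f_1,g_3), S(f_2,g_3)) all reduce to 0 modulo the current basis, so we have a Gröbner basis.
Inter-reduce: drop elements whose leading term is divisible by another's, tail-reduce, and make monic.

G = {p - 2/3*q + 2/3, q**2 + 42/11*q - 50/11}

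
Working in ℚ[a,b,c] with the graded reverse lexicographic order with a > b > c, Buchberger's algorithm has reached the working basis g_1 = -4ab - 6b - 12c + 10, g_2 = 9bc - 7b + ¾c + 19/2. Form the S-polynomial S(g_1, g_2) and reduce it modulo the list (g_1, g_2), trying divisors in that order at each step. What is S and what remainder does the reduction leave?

S(g_1, g_2) = 7/9ab - 1/12ac + 3/2bc + 3c² - 19/18a - 5/2c; remainder on division = -1/12ac + 3c² - 19/18a - 119/24c + 13/36.

lcm(LM(g_1), LM(g_2)) = abc.
S = (lcm/LT(g_1))·g_1 − (lcm/LT(g_2))·g_2 = 7/9ab - 1/12ac + 3/2bc + 3c² - 19/18a - 5/2c.
Reduce S modulo (g_1, g_2) in that order:
  leading term ab: subtract (-7/36)·g_1 from 7/9ab - 1/12ac + 3/2bc + 3c² - 19/18a - 5/2c → -1/12ac + 3/2bc + 3c² - 19/18a - 7/6b - 29/6c + 35/18
  leading term ac: no divisor's leading term divides it; move -1/12ac to the remainder.
  leading term bc: subtract (⅙)·g_2 from 3/2bc + 3c² - 19/18a - 7/6b - 29/6c + 35/18 → 3c² - 19/18a - 119/24c + 13/36
  leading term c²: no divisor's leading term divides it; move 3c² to the remainder.
  leading term a: no divisor's leading term divides it; move -19/18a to the remainder.
  leading term c: no divisor's leading term divides it; move -119/24c to the remainder.
  leading term 1: no divisor's leading term divides it; move 13/36 to the remainder.
The remainder -1/12ac + 3c² - 19/18a - 119/24c + 13/36 is nonzero, so it would be added as the next basis element.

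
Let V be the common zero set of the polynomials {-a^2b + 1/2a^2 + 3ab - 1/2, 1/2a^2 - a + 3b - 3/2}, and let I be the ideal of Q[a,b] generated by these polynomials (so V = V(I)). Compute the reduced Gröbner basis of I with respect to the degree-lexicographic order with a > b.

G = {b^3 - 5/2b^2 - 13/36a + 23/12b - 13/36, a^2 - 2a + 6b - 3, ab + 6b^2 + a - 6b + 1}

f_1 = -a^2b + 1/2a^2 + 3ab - 1/2, LT = a^2b.
f_2 = 1/2a^2 - a + 3b - 3/2, LT = a^2.

S(f_1,f_2): lcm = a^2b. S = -1/2a^2 - ab - 6b^2 + 3b + 1/2.
  leading term a^2: subtract (-1)·f_2 from -1/2a^2 - ab - 6b^2 + 3b + 1/2 → -ab - 6b^2 - a + 6b - 1
  leading term ab: no divisor's leading term divides it; move -ab to the remainder.
  leading term b^2: no divisor's leading term divides it; move -6b^2 to the remainder.
  leading term a: no divisor's leading term divides it; move -a to the remainder.
  leading term b: no divisor's leading term divides it; move 6b to the remainder.
  leading term 1: no divisor's leading term divides it; move -1 to the remainder.
  remainder -ab - 6b^2 - a + 6b - 1 ≠ 0; add g_3 = -ab - 6b^2 - a + 6b - 1 to the basis.

S(f_1,g_3): lcm = a^2b. S = -6ab^2 - 3/2a^2 + 3ab - a + 1/2.
  leading term ab^2: subtract (6b)·g_3 from -6ab^2 - 3/2a^2 + 3ab - a + 1/2 → 36b^3 - 3/2a^2 + 9ab - 36b^2 - a + 6b + 1/2
  leading term b^3: no divisor's leading term divides it; move 36b^3 to the remainder.
  leading term a^2: subtract (-3)·f_2 from -3/2a^2 + 9ab - 36b^2 - a + 6b + 1/2 → 9ab - 36b^2 - 4a + 15b - 4
  leading term ab: subtract (-9)·g_3 from 9ab - 36b^2 - 4a + 15b - 4 → -90b^2 - 13a + 69b - 13
  leading term b^2: no divisor's leading term divides it; move -90b^2 to the remainder.
  leading term a: no divisor's leading term divides it; move -13a to the remainder.
  leading term b: no divisor's leading term divides it; move 69b to the remainder.
  leading term 1: no divisor's leading term divides it; move -13 to the remainder.
  remainder 36b^3 - 90b^2 - 13a + 69b - 13 ≠ 0; add g_4 = 36b^3 - 90b^2 - 13a + 69b - 13 to the basis.

The other S-polynomials (S(f_2,g_3), S(f_1,g_4), S(f_2,g_4), S(g_3,g_4)) all reduce to 0 modulo the current basis, so we have a Gröbner basis.
Inter-reduce: drop elements whose leading term is divisible by another's, tail-reduce, and make monic.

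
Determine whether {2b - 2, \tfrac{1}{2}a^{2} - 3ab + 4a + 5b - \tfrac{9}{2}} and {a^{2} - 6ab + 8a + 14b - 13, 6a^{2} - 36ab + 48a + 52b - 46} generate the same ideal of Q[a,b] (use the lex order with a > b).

Yes, the ideals are equal.

Equality of ideals is decidable: compute both reduced Gröbner bases (unique for the ordering) and check whether they agree.
Buchberger on the first generating set:
f_1 = 2b - 2, LT = b.
f_2 = \tfrac{1}{2}a^{2} - 3ab + 4a + 5b - \tfrac{9}{2}, LT = a^{2}.

The S-polynomials (S(f_1,f_2)) all reduce to 0 modulo the current basis, so we have a Gröbner basis.
Inter-reduce: drop elements whose leading term is divisible by another's, tail-reduce, and make monic.
Reduced Gröbner basis: {a^{2} + 2a + 1, b - 1}.

Buchberger on the second generating set:
h_1 = a^{2} - 6ab + 8a + 14b - 13, LT = a^{2}.
h_2 = 6a^{2} - 36ab + 48a + 52b - 46, LT = a^{2}.

S(h_1,h_2): lcm = a^{2}. S = \tfrac{16}{3}b - \tfrac{16}{3}.
  leading term b: no divisor's leading term divides it; move \tfrac{16}{3}b to the remainder.
  leading term 1: no divisor's leading term divides it; move -\tfrac{16}{3} to the remainder.
  remainder \tfrac{16}{3}b - \tfrac{16}{3} ≠ 0; add k_3 = \tfrac{16}{3}b - \tfrac{16}{3} to the basis.

The other S-polynomials (S(h_1,k_3), S(h_2,k_3)) all reduce to 0 modulo the current basis, so we have a Gröbner basis.
Inter-reduce: drop elements whose leading term is divisible by another's, tail-reduce, and make monic.
Reduced Gröbner basis: {a^{2} + 2a + 1, b - 1}.

Same reduced basis, so the two generating sets span the same ideal.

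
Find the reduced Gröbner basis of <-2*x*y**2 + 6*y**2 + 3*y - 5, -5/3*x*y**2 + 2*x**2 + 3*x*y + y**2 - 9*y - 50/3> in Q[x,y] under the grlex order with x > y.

G = {y**4 + 5/8*y**3 - 3/4*x*y - 5/2*y**2 + 5/4*x - 3/8*y + 15/4, x*y**2 - 3*y**2 - 3/2*y + 5/2, x**2 + 3/2*x*y - 2*y**2 - 23/4*y - 25/4}

f_1 = -2*x*y**2 + 6*y**2 + 3*y - 5, LT = x*y**2.
f_2 = -5/3*x*y**2 + 2*x**2 + 3*x*y + y**2 - 9*y - 50/3, LT = x*y**2.

S(f_1,f_2): lcm = x*y**2. S = 6/5*x**2 + 9/5*x*y - 12/5*y**2 - 69/10*y - 15/2.
  leading term x**2: no divisor's leading term divides it; move 6/5*x**2 to the remainder.
  leading term x*y: no divisor's leading term divides it; move 9/5*x*y to the remainder.
  leading term y**2: no divisor's leading term divides it; move -12/5*y**2 to the remainder.
  leading term y: no divisor's leading term divides it; move -69/10*y to the remainder.
  leading term 1: no divisor's leading term divides it; move -15/2 to the remainder.
  remainder 6/5*x**2 + 9/5*x*y - 12/5*y**2 - 69/10*y - 15/2 ≠ 0; add g_3 = 6/5*x**2 + 9/5*x*y - 12/5*y**2 - 69/10*y - 15/2 to the basis.

S(f_1,g_3): lcm = x**2*y**2. S = -3/2*x*y**3 + 2*y**4 - 3*x*y**2 + 23/4*y**3 - 3/2*x*y + 25/4*y**2 + 5/2*x.
  leading term x*y**3: subtract (3/4*y)·f_1 from -3/2*x*y**3 + 2*y**4 - 3*x*y**2 + 23/4*y**3 - 3/2*x*y + 25/4*y**2 + 5/2*x → 2*y**4 - 3*x*y**2 + 5/4*y**3 - 3/2*x*y + 4*y**2 + 5/2*x + 15/4*y
  leading term y**4: no divisor's leading term divides it; move 2*y**4 to the remainder.
  leading term x*y**2: subtract (3/2)·f_1 from -3*x*y**2 + 5/4*y**3 - 3/2*x*y + 4*y**2 + 5/2*x + 15/4*y → 5/4*y**3 - 3/2*x*y - 5*y**2 + 5/2*x - 3/4*y + 15/2
  leading term y**3: no divisor's leading term divides it; move 5/4*y**3 to the remainder.
  leading term x*y: no divisor's leading term divides it; move -3/2*x*y to the remainder.
  leading term y**2: no divisor's leading term divides it; move -5*y**2 to the remainder.
  leading term x: no divisor's leading term divides it; move 5/2*x to the remainder.
  leading term y: no divisor's leading term divides it; move -3/4*y to the remainder.
  leading term 1: no divisor's leading term divides it; move 15/2 to the remainder.
  remainder 2*y**4 + 5/4*y**3 - 3/2*x*y - 5*y**2 + 5/2*x - 3/4*y + 15/2 ≠ 0; add g_4 = 2*y**4 + 5/4*y**3 - 3/2*x*y - 5*y**2 + 5/2*x - 3/4*y + 15/2 to the basis.

The other S-polynomials (S(f_2,g_3), S(f_1,g_4), S(f_2,g_4), S(g_3,g_4)) all reduce to 0 modulo the current basis, so we have a Gröbner basis.
Inter-reduce: drop elements whose leading term is divisible by another's, tail-reduce, and make monic.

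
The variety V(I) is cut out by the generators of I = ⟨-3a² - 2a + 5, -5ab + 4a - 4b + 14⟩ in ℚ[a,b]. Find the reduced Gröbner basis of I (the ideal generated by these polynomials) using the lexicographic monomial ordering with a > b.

f_1 = -3a² - 2a + 5, LT = a².
f_2 = -5ab + 4a - 4b + 14, LT = ab.

S(f_1,f_2): lcm = a²b. S = ⅘a² - 2/15ab + 14/5a - 5/3b.
  reduce S modulo (f_1, f_2):
  remainder 54/25a - 39/25b + 24/25 ≠ 0; add g_3 = 54/25a - 39/25b + 24/25 to the basis.

S(f_2,g_3): lcm = ab. S = -⅘a + 13/18b² + 16/45b - 14/5.
  reduce S modulo (f_1, f_2, g_3):
  remainder 13/18b² - 2/9b - 22/9 ≠ 0; add g_4 = 13/18b² - 2/9b - 22/9 to the basis.

The other S-polynomials (S(f_1,g_3), S(f_1,g_4), S(f_2,g_4), S(g_3,g_4)) all reduce to 0 modulo the current basis, so we have a Gröbner basis.
Inter-reduce: drop elements whose leading term is divisible by another's, tail-reduce, and make monic.

G = {a - 13/18b + 4/9, b² - 4/13b - 44/13}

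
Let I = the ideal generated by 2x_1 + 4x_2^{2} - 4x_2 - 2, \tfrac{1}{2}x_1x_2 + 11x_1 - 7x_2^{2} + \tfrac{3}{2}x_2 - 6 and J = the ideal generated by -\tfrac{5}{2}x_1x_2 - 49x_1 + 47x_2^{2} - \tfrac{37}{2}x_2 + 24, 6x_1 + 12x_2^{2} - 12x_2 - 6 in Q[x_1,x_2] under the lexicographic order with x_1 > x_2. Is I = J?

No, the ideals differ.

Equality of ideals is decidable: compute both reduced Gröbner bases (unique for the ordering) and check whether they agree.
Buchberger on the first generating set:
f_1 = 2x_1 + 4x_2^{2} - 4x_2 - 2, LT = x_1.
f_2 = \tfrac{1}{2}x_1x_2 + 11x_1 - 7x_2^{2} + \tfrac{3}{2}x_2 - 6, LT = x_1x_2.

S(f_1,f_2): lcm = x_1x_2. S = -22x_1 + 2x_2^{3} + 12x_2^{2} - 4x_2 + 12.
  leading term x_1: subtract (-11)·f_1 from -22x_1 + 2x_2^{3} + 12x_2^{2} - 4x_2 + 12 → 2x_2^{3} + 56x_2^{2} - 48x_2 - 10
  leading term x_2^{3}: no divisor's leading term divides it; move 2x_2^{3} to the remainder.
  leading term x_2^{2}: no divisor's leading term divides it; move 56x_2^{2} to the remainder.
  leading term x_2: no divisor's leading term divides it; move -48x_2 to the remainder.
  leading term 1: no divisor's leading term divides it; move -10 to the remainder.
  remainder 2x_2^{3} + 56x_2^{2} - 48x_2 - 10 ≠ 0; add g_3 = 2x_2^{3} + 56x_2^{2} - 48x_2 - 10 to the basis.

The other S-polynomials (S(f_1,g_3), S(f_2,g_3)) all reduce to 0 modulo the current basis, so we have a Gröbner basis.
Inter-reduce: drop elements whose leading term is divisible by another's, tail-reduce, and make monic.
Reduced Gröbner basis: {x_1 + 2x_2^{2} - 2x_2 - 1, x_2^{3} + 28x_2^{2} - 24x_2 - 5}.

Buchberger on the second generating set:
h_1 = -\tfrac{5}{2}x_1x_2 - 49x_1 + 47x_2^{2} - \tfrac{37}{2}x_2 + 24, LT = x_1x_2.
h_2 = 6x_1 + 12x_2^{2} - 12x_2 - 6, LT = x_1.

S(h_1,h_2): lcm = x_1x_2. S = \tfrac{98}{5}x_1 - 2x_2^{3} - \tfrac{84}{5}x_2^{2} + \tfrac{42}{5}x_2 - \tfrac{48}{5}.
  leading term x_1: subtract (\tfrac{49}{15})·h_2 from \tfrac{98}{5}x_1 - 2x_2^{3} - \tfrac{84}{5}x_2^{2} + \tfrac{42}{5}x_2 - \tfrac{48}{5} → -2x_2^{3} - 56x_2^{2} + \tfrac{238}{5}x_2 + 10
  leading term x_2^{3}: no divisor's leading term divides it; move -2x_2^{3} to the remainder.
  leading term x_2^{2}: no divisor's leading term divides it; move -56x_2^{2} to the remainder.
  leading term x_2: no divisor's leading term divides it; move \tfrac{238}{5}x_2 to the remainder.
  leading term 1: no divisor's leading term divides it; move 10 to the remainder.
  remainder -2x_2^{3} - 56x_2^{2} + \tfrac{238}{5}x_2 + 10 ≠ 0; add k_3 = -2x_2^{3} - 56x_2^{2} + \tfrac{238}{5}x_2 + 10 to the basis.

The other S-polynomials (S(h_1,k_3), S(h_2,k_3)) all reduce to 0 modulo the current basis, so we have a Gröbner basis.
Inter-reduce: drop elements whose leading term is divisible by another's, tail-reduce, and make monic.
Reduced Gröbner basis: {x_1 + 2x_2^{2} - 2x_2 - 1, x_2^{3} + 28x_2^{2} - \tfrac{119}{5}x_2 - 5}.

These differ, so the ideals are not equal.
The choice of monomial ordering does not affect the verdict — as long as both bases are computed under the same ordering, their equality decides ideal equality.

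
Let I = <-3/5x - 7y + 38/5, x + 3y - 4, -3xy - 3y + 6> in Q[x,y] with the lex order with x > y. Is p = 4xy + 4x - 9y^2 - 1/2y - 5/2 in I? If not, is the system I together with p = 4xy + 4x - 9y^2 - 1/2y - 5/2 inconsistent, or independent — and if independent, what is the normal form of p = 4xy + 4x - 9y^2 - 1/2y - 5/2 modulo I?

First compute the reduced Gröbner basis of I by Buchberger's algorithm.
f_1 = -3/5x - 7y + 38/5, LT = x.
f_2 = x + 3y - 4, LT = x.
f_3 = -3xy - 3y + 6, LT = xy.

S(f_1,f_2): lcm = x. S = 26/3y - 26/3.
  leading term y: no divisor's leading term divides it; move 26/3y to the remainder.
  leading term 1: no divisor's leading term divides it; move -26/3 to the remainder.
  remainder 26/3y - 26/3 ≠ 0; add h_4 = 26/3y - 26/3 to the basis.

The other S-polynomials (S(f_1,f_3), S(f_2,f_3), S(f_1,h_4), S(f_2,h_4), S(f_3,h_4)) all reduce to 0 modulo the current basis, so we have a Gröbner basis.
Inter-reduce: drop elements whose leading term is divisible by another's, tail-reduce, and make monic.
Reduced Gröbner basis: {x - 1, y - 1}.
Label its elements g_1 = x - 1, g_2 = y - 1.

Reduce p = 4xy + 4x - 9y^2 - 1/2y - 5/2 modulo G:
  leading term xy: subtract (4y)·g_1 from 4xy + 4x - 9y^2 - 1/2y - 5/2 → 4x - 9y^2 + 7/2y - 5/2
  leading term x: subtract (4)·g_1 from 4x - 9y^2 + 7/2y - 5/2 → -9y^2 + 7/2y + 3/2
  leading term y^2: subtract (-9y)·g_2 from -9y^2 + 7/2y + 3/2 → -11/2y + 3/2
  leading term y: subtract (-11/2)·g_2 from -11/2y + 3/2 → -4
  leading term 1: no divisor's leading term divides it; move -4 to the remainder.
  normal form = -4.
The normal form is nonzero, so p ∉ I. Since p minus its normal form lies in I, I + (p) = I + (r) where r = -4; decide whether this ideal is the whole ring.
Here r = -4 is a nonzero constant, hence a unit: 1 ∈ I + (p), the Gröbner basis of I + (p) is {1}, and the enlarged system has no common solution — adjoining p is inconsistent.

Adjoining 4xy + 4x - 9y^2 - 1/2y - 5/2 makes the ideal the whole ring: the system is inconsistent.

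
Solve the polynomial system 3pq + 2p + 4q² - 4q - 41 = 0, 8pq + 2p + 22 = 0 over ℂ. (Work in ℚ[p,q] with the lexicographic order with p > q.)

{(1, -3), (187/10 + 11*sqrt(309)/10, 15/8 - sqrt(309)/8), (187/10 - 11*sqrt(309)/10, 15/8 + sqrt(309)/8)}

Compute a lex Gröbner basis by Buchberger's algorithm.
f_1 = 3pq + 2p + 4q² - 4q - 41, LT = pq.
f_2 = 8pq + 2p + 22, LT = pq.

S(f_1,f_2): lcm = pq. S = 5/12p + 4/3q² - 4/3q - 197/12.
  reduce S modulo (f_1, f_2):
  remainder 5/12p + 4/3q² - 4/3q - 197/12 ≠ 0; add h_3 = 5/12p + 4/3q² - 4/3q - 197/12 to the basis.

S(f_1,h_3): lcm = pq. S = ⅔p - 16/5q³ + 68/15q² + 571/15q - 41/3.
  reduce S modulo (f_1, f_2, h_3):
  remainder -16/5q³ + 12/5q² + 201/5q + 63/5 ≠ 0; add h_4 = -16/5q³ + 12/5q² + 201/5q + 63/5 to the basis.

The other S-polynomials (S(f_2,h_3), S(f_1,h_4), S(f_2,h_4), S(h_3,h_4)) all reduce to 0 modulo the current basis, so we have a Gröbner basis.
Inter-reduce: drop elements whose leading term is divisible by another's, tail-reduce, and make monic.
Reduced Gröbner basis: {p + 16/5q² - 16/5q - 197/5, q³ - ¾q² - 201/16q - 63/16}.

Elimination: the polynomial q³ - ¾q² - 201/16q - 63/16 lies in the elimination ideal for q, so q ∈ {-3, 15/8 - sqrt(309)/8, 15/8 + sqrt(309)/8}. For each such q, the remaining basis elements (now univariate) give the rest of the solution.
  q = -3: the earlier basis element becomes p - 1 = 0, giving p = 1 — point (1, -3).
  q = 15/8 - sqrt(309)/8: the earlier basis element becomes p - 11*sqrt(309)/10 - 187/10 = 0, giving p = 187/10 + 11*sqrt(309)/10 — point (187/10 + 11*sqrt(309)/10, 15/8 - sqrt(309)/8).
  q = 15/8 + sqrt(309)/8: the earlier basis element becomes p - 187/10 + 11*sqrt(309)/10 = 0, giving p = 187/10 - 11*sqrt(309)/10 — point (187/10 - 11*sqrt(309)/10, 15/8 + sqrt(309)/8).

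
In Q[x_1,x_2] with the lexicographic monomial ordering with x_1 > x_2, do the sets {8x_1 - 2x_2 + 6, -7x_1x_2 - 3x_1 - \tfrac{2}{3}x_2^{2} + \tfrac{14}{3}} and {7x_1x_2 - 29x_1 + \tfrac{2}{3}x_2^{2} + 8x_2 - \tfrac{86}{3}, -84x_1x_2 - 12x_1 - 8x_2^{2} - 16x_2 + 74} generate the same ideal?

Equality of ideals is decidable: compute both reduced Gröbner bases (unique for the ordering) and check whether they agree.
Buchberger on the first generating set:
f_1 = 8x_1 - 2x_2 + 6, LT = x_1.
f_2 = -7x_1x_2 - 3x_1 - \tfrac{2}{3}x_2^{2} + \tfrac{14}{3}, LT = x_1x_2.

S(f_1,f_2): lcm = x_1x_2. S = -\tfrac{3}{7}x_1 - \tfrac{29}{84}x_2^{2} + \tfrac{3}{4}x_2 + \tfrac{2}{3}.
  reduce S modulo (f_1, f_2):
  remainder -\tfrac{29}{84}x_2^{2} + \tfrac{9}{14}x_2 + \tfrac{83}{84} ≠ 0; add g_3 = -\tfrac{29}{84}x_2^{2} + \tfrac{9}{14}x_2 + \tfrac{83}{84} to the basis.

The other S-polynomials (S(f_1,g_3), S(f_2,g_3)) all reduce to 0 modulo the current basis, so we have a Gröbner basis.
Inter-reduce: drop elements whose leading term is divisible by another's, tail-reduce, and make monic.
Reduced Gröbner basis: {x_1 - \tfrac{1}{4}x_2 + \tfrac{3}{4}, x_2^{2} - \tfrac{54}{29}x_2 - \tfrac{83}{29}}.

Buchberger on the second generating set:
h_1 = 7x_1x_2 - 29x_1 + \tfrac{2}{3}x_2^{2} + 8x_2 - \tfrac{86}{3}, LT = x_1x_2.
h_2 = -84x_1x_2 - 12x_1 - 8x_2^{2} - 16x_2 + 74, LT = x_1x_2.

S(h_1,h_2): lcm = x_1x_2. S = -\tfrac{30}{7}x_1 + \tfrac{20}{21}x_2 - \tfrac{45}{14}.
  reduce S modulo (h_1, h_2):
  remainder -\tfrac{30}{7}x_1 + \tfrac{20}{21}x_2 - \tfrac{45}{14} ≠ 0; add k_3 = -\tfrac{30}{7}x_1 + \tfrac{20}{21}x_2 - \tfrac{45}{14} to the basis.

S(h_1,k_3): lcm = x_1x_2. S = -\tfrac{29}{7}x_1 + \tfrac{20}{63}x_2^{2} + \tfrac{11}{28}x_2 - \tfrac{86}{21}.
  reduce S modulo (h_1, h_2, k_3):
  remainder \tfrac{20}{63}x_2^{2} - \tfrac{19}{36}x_2 - \tfrac{83}{84} ≠ 0; add k_4 = \tfrac{20}{63}x_2^{2} - \tfrac{19}{36}x_2 - \tfrac{83}{84} to the basis.

The other S-polynomials (S(h_2,k_3), S(h_1,k_4), S(h_2,k_4), S(k_3,k_4)) all reduce to 0 modulo the current basis, so we have a Gröbner basis.
Inter-reduce: drop elements whose leading term is divisible by another's, tail-reduce, and make monic.
Reduced Gröbner basis: {x_1 - \tfrac{2}{9}x_2 + \tfrac{3}{4}, x_2^{2} - \tfrac{133}{80}x_2 - \tfrac{249}{80}}.

Since the reduced bases disagree, the two ideals are not the same.

No, the ideals differ.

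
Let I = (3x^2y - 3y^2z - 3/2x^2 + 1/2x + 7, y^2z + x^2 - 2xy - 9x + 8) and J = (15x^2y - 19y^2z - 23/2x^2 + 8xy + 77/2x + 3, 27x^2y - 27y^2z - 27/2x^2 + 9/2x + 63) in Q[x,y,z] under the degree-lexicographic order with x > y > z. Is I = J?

Yes, the ideals are equal.

Equality of ideals is decidable: compute both reduced Gröbner bases (unique for the ordering) and check whether they agree.
Buchberger on the first generating set:
f_1 = 3x^2y - 3y^2z - 3/2x^2 + 1/2x + 7, LT = x^2y.
f_2 = y^2z + x^2 - 2xy - 9x + 8, LT = y^2z.

S(f_1,f_2): lcm = x^2y^2z. S = -y^3z^2 - x^4 + 2x^3y - 1/2x^2yz + 9x^3 + 1/6xyz - 8x^2 + 7/3yz.
  reduce S modulo (f_1, f_2):
  remainder -x^4 + 10x^3 - 1/4x^2z - 47/6xyz - 25/3x^2 + 53/12xz + 31/3yz - 14/3x - 31/6z ≠ 0; add g_3 = -x^4 + 10x^3 - 1/4x^2z - 47/6xyz - 25/3x^2 + 53/12xz + 31/3yz - 14/3x - 31/6z to the basis.

The other S-polynomials (S(f_1,g_3), S(f_2,g_3)) all reduce to 0 modulo the current basis, so we have a Gröbner basis.
Inter-reduce: drop elements whose leading term is divisible by another's, tail-reduce, and make monic.
Reduced Gröbner basis: {x^4 - 10x^3 + 1/4x^2z + 47/6xyz + 25/3x^2 - 53/12xz - 31/3yz + 14/3x + 31/6z, x^2y + 1/2x^2 - 2xy - 53/6x + 31/3, y^2z + x^2 - 2xy - 9x + 8}.

Buchberger on the second generating set:
h_1 = 15x^2y - 19y^2z - 23/2x^2 + 8xy + 77/2x + 3, LT = x^2y.
h_2 = 27x^2y - 27y^2z - 27/2x^2 + 9/2x + 63, LT = x^2y.

S(h_1,h_2): lcm = x^2y. S = -4/15y^2z - 4/15x^2 + 8/15xy + 12/5x - 32/15.
  reduce S modulo (h_1, h_2):
  remainder -4/15y^2z - 4/15x^2 + 8/15xy + 12/5x - 32/15 ≠ 0; add k_3 = -4/15y^2z - 4/15x^2 + 8/15xy + 12/5x - 32/15 to the basis.

S(h_1,k_3): lcm = x^2y^2z. S = -19/15y^3z^2 - x^4 + 2x^3y - 23/30x^2yz + 8/15xy^2z + 9x^3 + 77/30xyz - 8x^2 + 1/5yz.
  reduce S modulo (h_1, h_2, k_3):
  remainder -x^4 + 10x^3 - 1/4x^2z - 47/6xyz - 25/3x^2 + 53/12xz + 31/3yz - 14/3x - 31/6z ≠ 0; add k_4 = -x^4 + 10x^3 - 1/4x^2z - 47/6xyz - 25/3x^2 + 53/12xz + 31/3yz - 14/3x - 31/6z to the basis.

The other S-polynomials (S(h_2,k_3), S(h_1,k_4), S(h_2,k_4), S(k_3,k_4)) all reduce to 0 modulo the current basis, so we have a Gröbner basis.
Inter-reduce: drop elements whose leading term is divisible by another's, tail-reduce, and make monic.
Reduced Gröbner basis: {x^4 - 10x^3 + 1/4x^2z + 47/6xyz + 25/3x^2 - 53/12xz - 31/3yz + 14/3x + 31/6z, x^2y + 1/2x^2 - 2xy - 53/6x + 31/3, y^2z + x^2 - 2xy - 9x + 8}.

Same reduced basis, so the two generating sets span the same ideal.
The same test decides containment: I ⊆ J iff every generator of I reduces to 0 modulo a Gröbner basis of J.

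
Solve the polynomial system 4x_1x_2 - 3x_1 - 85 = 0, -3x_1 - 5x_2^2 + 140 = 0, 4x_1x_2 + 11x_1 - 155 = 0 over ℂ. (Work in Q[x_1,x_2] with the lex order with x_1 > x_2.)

Compute a lex Gröbner basis by Buchberger's algorithm.
f_1 = 4x_1x_2 - 3x_1 - 85, LT = x_1x_2.
f_2 = -3x_1 - 5x_2^2 + 140, LT = x_1.
f_3 = 4x_1x_2 + 11x_1 - 155, LT = x_1x_2.

S(f_1,f_2): lcm = x_1x_2. S = -3/4x_1 - 5/3x_2^3 + 140/3x_2 - 85/4.
  leading term x_1: subtract (1/4)·f_2 from -3/4x_1 - 5/3x_2^3 + 140/3x_2 - 85/4 → -5/3x_2^3 + 5/4x_2^2 + 140/3x_2 - 225/4
  leading term x_2^3: no divisor's leading term divides it; move -5/3x_2^3 to the remainder.
  leading term x_2^2: no divisor's leading term divides it; move 5/4x_2^2 to the remainder.
  leading term x_2: no divisor's leading term divides it; move 140/3x_2 to the remainder.
  leading term 1: no divisor's leading term divides it; move -225/4 to the remainder.
  remainder -5/3x_2^3 + 5/4x_2^2 + 140/3x_2 - 225/4 ≠ 0; add h_4 = -5/3x_2^3 + 5/4x_2^2 + 140/3x_2 - 225/4 to the basis.

S(f_1,f_3): lcm = x_1x_2. S = -7/2x_1 + 35/2.
  leading term x_1: subtract (7/6)·f_2 from -7/2x_1 + 35/2 → 35/6x_2^2 - 875/6
  leading term x_2^2: no divisor's leading term divides it; move 35/6x_2^2 to the remainder.
  leading term 1: no divisor's leading term divides it; move -875/6 to the remainder.
  remainder 35/6x_2^2 - 875/6 ≠ 0; add h_5 = 35/6x_2^2 - 875/6 to the basis.

S(f_3,h_4): lcm = x_1x_2^3. S = 7/2x_1x_2^2 + 28x_1x_2 - 135/4x_1 - 155/4x_2^2.
  leading term x_1x_2^2: subtract (7/8x_2)·f_1 from 7/2x_1x_2^2 + 28x_1x_2 - 135/4x_1 - 155/4x_2^2 → 245/8x_1x_2 - 135/4x_1 - 155/4x_2^2 + 595/8x_2
  leading term x_1x_2: subtract (245/32)·f_1 from 245/8x_1x_2 - 135/4x_1 - 155/4x_2^2 + 595/8x_2 → -345/32x_1 - 155/4x_2^2 + 595/8x_2 + 20825/32
  leading term x_1: subtract (115/32)·f_2 from -345/32x_1 - 155/4x_2^2 + 595/8x_2 + 20825/32 → -665/32x_2^2 + 595/8x_2 + 4725/32
  leading term x_2^2: subtract (-57/16)·h_5 from -665/32x_2^2 + 595/8x_2 + 4725/32 → 595/8x_2 - 2975/8
  leading term x_2: no divisor's leading term divides it; move 595/8x_2 to the remainder.
  leading term 1: no divisor's leading term divides it; move -2975/8 to the remainder.
  remainder 595/8x_2 - 2975/8 ≠ 0; add h_6 = 595/8x_2 - 2975/8 to the basis.

The other S-polynomials (S(f_2,f_3), S(f_1,h_4), S(f_2,h_4), S(f_1,h_5), S(f_2,h_5), S(f_3,h_5), S(h_4,h_5), S(f_1,h_6), S(f_2,h_6), S(f_3,h_6), S(h_4,h_6), S(h_5,h_6)) all reduce to 0 modulo the current basis, so we have a Gröbner basis.
Inter-reduce: drop elements whose leading term is divisible by another's, tail-reduce, and make monic.
Reduced Gröbner basis: {x_1 - 5, x_2 - 5}.

Elimination: the polynomial x_2 - 5 lies in the elimination ideal for x_2, so x_2 ∈ {5}. For each such x_2, the remaining basis elements (now univariate) give the rest of the solution.
  x_2 = 5: the earlier basis element becomes x_1 - 5 = 0, giving x_1 = 5 — point (5, 5).
Substituting each solution back into the original system confirms all equations vanish.

{(5, 5)}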